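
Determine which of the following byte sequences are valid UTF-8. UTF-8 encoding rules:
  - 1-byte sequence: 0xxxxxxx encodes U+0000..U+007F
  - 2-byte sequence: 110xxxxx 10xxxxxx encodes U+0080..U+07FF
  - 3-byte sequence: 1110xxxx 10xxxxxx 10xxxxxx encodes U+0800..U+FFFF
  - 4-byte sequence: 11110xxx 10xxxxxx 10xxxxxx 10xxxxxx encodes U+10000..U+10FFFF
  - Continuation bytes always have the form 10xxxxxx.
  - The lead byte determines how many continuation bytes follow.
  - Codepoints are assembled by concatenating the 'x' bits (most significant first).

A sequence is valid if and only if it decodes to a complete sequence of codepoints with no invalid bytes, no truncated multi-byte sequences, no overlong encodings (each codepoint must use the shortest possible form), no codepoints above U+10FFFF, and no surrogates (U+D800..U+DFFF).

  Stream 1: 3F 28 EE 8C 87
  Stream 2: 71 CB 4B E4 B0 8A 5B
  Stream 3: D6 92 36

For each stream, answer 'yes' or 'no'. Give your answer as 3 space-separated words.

Stream 1: decodes cleanly. VALID
Stream 2: error at byte offset 2. INVALID
Stream 3: decodes cleanly. VALID

Answer: yes no yes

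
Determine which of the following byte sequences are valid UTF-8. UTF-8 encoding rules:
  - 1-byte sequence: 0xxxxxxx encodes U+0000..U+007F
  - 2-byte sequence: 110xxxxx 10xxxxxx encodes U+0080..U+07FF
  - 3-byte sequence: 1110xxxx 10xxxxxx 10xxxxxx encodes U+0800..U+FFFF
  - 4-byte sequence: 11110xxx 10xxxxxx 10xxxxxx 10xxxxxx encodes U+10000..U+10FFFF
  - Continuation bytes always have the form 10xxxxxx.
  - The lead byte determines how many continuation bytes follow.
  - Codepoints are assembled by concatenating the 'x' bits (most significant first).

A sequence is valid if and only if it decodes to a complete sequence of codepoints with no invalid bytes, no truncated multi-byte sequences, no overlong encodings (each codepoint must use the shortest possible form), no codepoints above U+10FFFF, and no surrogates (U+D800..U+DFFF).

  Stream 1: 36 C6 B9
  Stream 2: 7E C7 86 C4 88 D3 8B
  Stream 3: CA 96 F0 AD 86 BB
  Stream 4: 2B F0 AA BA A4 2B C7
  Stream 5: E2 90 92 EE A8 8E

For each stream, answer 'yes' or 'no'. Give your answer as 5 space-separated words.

Stream 1: decodes cleanly. VALID
Stream 2: decodes cleanly. VALID
Stream 3: decodes cleanly. VALID
Stream 4: error at byte offset 7. INVALID
Stream 5: decodes cleanly. VALID

Answer: yes yes yes no yes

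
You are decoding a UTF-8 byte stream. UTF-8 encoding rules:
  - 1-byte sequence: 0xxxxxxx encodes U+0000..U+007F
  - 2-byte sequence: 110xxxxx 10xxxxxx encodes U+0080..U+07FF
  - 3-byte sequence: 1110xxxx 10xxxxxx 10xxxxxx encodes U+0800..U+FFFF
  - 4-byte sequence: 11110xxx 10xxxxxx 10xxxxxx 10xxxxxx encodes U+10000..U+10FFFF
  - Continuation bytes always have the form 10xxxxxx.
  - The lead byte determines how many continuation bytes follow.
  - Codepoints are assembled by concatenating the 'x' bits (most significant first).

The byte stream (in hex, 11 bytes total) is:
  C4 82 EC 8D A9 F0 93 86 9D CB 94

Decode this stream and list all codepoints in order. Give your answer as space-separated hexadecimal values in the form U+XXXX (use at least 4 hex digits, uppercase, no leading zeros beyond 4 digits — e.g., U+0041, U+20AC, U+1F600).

Byte[0]=C4: 2-byte lead, need 1 cont bytes. acc=0x4
Byte[1]=82: continuation. acc=(acc<<6)|0x02=0x102
Completed: cp=U+0102 (starts at byte 0)
Byte[2]=EC: 3-byte lead, need 2 cont bytes. acc=0xC
Byte[3]=8D: continuation. acc=(acc<<6)|0x0D=0x30D
Byte[4]=A9: continuation. acc=(acc<<6)|0x29=0xC369
Completed: cp=U+C369 (starts at byte 2)
Byte[5]=F0: 4-byte lead, need 3 cont bytes. acc=0x0
Byte[6]=93: continuation. acc=(acc<<6)|0x13=0x13
Byte[7]=86: continuation. acc=(acc<<6)|0x06=0x4C6
Byte[8]=9D: continuation. acc=(acc<<6)|0x1D=0x1319D
Completed: cp=U+1319D (starts at byte 5)
Byte[9]=CB: 2-byte lead, need 1 cont bytes. acc=0xB
Byte[10]=94: continuation. acc=(acc<<6)|0x14=0x2D4
Completed: cp=U+02D4 (starts at byte 9)

Answer: U+0102 U+C369 U+1319D U+02D4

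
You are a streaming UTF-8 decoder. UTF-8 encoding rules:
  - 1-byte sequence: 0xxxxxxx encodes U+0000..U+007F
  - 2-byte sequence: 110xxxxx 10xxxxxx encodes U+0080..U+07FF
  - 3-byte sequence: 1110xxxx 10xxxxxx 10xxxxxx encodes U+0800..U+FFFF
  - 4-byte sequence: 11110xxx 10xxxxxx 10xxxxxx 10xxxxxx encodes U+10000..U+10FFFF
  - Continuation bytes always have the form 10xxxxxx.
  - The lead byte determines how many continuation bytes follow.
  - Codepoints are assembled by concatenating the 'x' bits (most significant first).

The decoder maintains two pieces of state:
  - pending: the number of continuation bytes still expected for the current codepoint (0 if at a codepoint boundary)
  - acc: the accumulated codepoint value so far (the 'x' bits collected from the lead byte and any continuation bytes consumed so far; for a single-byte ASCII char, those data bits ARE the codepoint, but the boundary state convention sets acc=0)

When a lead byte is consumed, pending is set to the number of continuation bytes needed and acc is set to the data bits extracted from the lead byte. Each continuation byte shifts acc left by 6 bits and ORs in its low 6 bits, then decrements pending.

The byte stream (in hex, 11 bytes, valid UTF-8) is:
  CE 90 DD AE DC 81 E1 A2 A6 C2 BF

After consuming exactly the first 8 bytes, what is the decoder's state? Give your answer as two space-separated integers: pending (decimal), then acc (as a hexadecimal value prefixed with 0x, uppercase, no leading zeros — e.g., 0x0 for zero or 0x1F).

Byte[0]=CE: 2-byte lead. pending=1, acc=0xE
Byte[1]=90: continuation. acc=(acc<<6)|0x10=0x390, pending=0
Byte[2]=DD: 2-byte lead. pending=1, acc=0x1D
Byte[3]=AE: continuation. acc=(acc<<6)|0x2E=0x76E, pending=0
Byte[4]=DC: 2-byte lead. pending=1, acc=0x1C
Byte[5]=81: continuation. acc=(acc<<6)|0x01=0x701, pending=0
Byte[6]=E1: 3-byte lead. pending=2, acc=0x1
Byte[7]=A2: continuation. acc=(acc<<6)|0x22=0x62, pending=1

Answer: 1 0x62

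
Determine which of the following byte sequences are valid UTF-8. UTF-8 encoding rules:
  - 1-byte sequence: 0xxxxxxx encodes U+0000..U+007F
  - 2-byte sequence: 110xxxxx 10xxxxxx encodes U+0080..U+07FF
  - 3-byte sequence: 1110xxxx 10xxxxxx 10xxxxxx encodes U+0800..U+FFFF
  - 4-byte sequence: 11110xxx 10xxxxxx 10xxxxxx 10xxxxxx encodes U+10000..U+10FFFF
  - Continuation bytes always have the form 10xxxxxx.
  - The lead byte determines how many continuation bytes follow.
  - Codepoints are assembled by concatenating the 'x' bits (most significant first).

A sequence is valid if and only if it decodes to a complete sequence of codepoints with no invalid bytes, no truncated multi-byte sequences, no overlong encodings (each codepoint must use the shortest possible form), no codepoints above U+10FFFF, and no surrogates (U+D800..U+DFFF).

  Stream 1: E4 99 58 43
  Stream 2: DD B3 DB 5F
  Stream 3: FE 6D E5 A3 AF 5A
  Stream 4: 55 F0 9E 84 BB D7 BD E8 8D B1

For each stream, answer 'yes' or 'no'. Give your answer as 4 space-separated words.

Answer: no no no yes

Derivation:
Stream 1: error at byte offset 2. INVALID
Stream 2: error at byte offset 3. INVALID
Stream 3: error at byte offset 0. INVALID
Stream 4: decodes cleanly. VALID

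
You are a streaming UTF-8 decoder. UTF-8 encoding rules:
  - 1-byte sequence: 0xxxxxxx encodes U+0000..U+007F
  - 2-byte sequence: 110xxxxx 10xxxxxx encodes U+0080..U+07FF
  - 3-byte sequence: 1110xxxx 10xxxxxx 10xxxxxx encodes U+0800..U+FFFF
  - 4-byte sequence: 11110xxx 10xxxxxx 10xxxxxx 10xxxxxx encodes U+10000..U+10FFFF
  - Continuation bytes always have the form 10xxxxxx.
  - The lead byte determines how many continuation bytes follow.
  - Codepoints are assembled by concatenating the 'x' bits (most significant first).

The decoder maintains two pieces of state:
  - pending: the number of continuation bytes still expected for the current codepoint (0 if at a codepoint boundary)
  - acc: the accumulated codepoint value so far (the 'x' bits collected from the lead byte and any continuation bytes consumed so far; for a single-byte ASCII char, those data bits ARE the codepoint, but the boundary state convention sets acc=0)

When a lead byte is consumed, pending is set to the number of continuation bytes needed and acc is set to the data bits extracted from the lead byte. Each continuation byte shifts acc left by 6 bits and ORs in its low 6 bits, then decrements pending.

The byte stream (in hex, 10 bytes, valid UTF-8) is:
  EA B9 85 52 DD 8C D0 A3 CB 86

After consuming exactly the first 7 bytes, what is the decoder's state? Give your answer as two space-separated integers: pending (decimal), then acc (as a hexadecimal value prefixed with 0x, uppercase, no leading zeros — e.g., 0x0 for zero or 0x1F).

Byte[0]=EA: 3-byte lead. pending=2, acc=0xA
Byte[1]=B9: continuation. acc=(acc<<6)|0x39=0x2B9, pending=1
Byte[2]=85: continuation. acc=(acc<<6)|0x05=0xAE45, pending=0
Byte[3]=52: 1-byte. pending=0, acc=0x0
Byte[4]=DD: 2-byte lead. pending=1, acc=0x1D
Byte[5]=8C: continuation. acc=(acc<<6)|0x0C=0x74C, pending=0
Byte[6]=D0: 2-byte lead. pending=1, acc=0x10

Answer: 1 0x10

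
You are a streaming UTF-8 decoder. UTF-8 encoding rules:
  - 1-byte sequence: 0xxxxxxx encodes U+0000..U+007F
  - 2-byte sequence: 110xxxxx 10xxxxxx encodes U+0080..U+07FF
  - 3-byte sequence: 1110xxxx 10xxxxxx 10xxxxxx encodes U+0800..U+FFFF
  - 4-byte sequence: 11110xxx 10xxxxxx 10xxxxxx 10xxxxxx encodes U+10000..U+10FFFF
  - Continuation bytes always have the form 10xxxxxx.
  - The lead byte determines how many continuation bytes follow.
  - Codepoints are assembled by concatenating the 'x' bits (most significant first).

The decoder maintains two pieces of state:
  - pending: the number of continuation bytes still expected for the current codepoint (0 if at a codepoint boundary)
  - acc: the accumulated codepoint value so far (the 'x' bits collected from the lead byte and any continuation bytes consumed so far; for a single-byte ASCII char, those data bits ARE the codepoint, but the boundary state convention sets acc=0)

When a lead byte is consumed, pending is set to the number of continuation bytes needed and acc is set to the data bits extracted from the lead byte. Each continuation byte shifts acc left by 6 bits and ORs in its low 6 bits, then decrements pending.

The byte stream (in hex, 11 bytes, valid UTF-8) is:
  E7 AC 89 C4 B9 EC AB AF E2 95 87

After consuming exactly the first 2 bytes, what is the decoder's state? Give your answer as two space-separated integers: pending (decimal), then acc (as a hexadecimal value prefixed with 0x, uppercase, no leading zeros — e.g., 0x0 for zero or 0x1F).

Answer: 1 0x1EC

Derivation:
Byte[0]=E7: 3-byte lead. pending=2, acc=0x7
Byte[1]=AC: continuation. acc=(acc<<6)|0x2C=0x1EC, pending=1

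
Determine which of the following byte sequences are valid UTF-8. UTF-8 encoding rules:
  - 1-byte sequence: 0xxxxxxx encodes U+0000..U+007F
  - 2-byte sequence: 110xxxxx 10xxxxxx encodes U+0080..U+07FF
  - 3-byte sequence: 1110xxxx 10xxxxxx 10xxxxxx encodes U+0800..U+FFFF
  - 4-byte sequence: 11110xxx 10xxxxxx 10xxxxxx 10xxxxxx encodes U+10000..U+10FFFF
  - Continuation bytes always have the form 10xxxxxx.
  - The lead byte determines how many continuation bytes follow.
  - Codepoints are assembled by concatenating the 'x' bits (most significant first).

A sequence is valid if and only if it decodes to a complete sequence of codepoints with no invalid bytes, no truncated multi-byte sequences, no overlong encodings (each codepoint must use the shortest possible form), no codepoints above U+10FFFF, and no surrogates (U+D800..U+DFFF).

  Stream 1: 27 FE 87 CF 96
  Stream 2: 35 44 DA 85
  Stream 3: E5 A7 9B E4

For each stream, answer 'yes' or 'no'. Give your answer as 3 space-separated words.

Answer: no yes no

Derivation:
Stream 1: error at byte offset 1. INVALID
Stream 2: decodes cleanly. VALID
Stream 3: error at byte offset 4. INVALID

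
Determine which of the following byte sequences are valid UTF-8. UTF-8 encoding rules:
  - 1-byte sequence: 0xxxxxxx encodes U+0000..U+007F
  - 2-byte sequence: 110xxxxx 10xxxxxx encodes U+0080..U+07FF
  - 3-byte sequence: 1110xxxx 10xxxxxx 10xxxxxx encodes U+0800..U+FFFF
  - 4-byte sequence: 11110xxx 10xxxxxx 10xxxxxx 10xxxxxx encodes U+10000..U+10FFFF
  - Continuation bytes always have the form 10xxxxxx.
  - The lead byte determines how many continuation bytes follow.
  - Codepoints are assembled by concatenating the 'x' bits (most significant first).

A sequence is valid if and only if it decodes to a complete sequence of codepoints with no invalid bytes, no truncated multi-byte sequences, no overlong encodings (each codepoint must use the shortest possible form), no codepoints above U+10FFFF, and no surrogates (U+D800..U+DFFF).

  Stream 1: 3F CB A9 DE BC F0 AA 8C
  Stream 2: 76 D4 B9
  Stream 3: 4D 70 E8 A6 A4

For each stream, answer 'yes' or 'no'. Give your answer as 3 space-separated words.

Answer: no yes yes

Derivation:
Stream 1: error at byte offset 8. INVALID
Stream 2: decodes cleanly. VALID
Stream 3: decodes cleanly. VALID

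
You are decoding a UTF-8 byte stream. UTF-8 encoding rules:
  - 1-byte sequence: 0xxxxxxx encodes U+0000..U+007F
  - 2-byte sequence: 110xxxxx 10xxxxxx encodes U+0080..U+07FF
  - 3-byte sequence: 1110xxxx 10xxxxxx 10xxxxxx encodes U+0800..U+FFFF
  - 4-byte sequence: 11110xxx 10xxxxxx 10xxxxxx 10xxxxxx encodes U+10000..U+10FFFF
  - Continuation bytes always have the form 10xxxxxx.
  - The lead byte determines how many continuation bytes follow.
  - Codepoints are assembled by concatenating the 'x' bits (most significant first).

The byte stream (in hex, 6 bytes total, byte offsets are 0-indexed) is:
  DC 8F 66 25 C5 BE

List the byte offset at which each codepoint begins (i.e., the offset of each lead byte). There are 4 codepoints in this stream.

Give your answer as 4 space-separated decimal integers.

Answer: 0 2 3 4

Derivation:
Byte[0]=DC: 2-byte lead, need 1 cont bytes. acc=0x1C
Byte[1]=8F: continuation. acc=(acc<<6)|0x0F=0x70F
Completed: cp=U+070F (starts at byte 0)
Byte[2]=66: 1-byte ASCII. cp=U+0066
Byte[3]=25: 1-byte ASCII. cp=U+0025
Byte[4]=C5: 2-byte lead, need 1 cont bytes. acc=0x5
Byte[5]=BE: continuation. acc=(acc<<6)|0x3E=0x17E
Completed: cp=U+017E (starts at byte 4)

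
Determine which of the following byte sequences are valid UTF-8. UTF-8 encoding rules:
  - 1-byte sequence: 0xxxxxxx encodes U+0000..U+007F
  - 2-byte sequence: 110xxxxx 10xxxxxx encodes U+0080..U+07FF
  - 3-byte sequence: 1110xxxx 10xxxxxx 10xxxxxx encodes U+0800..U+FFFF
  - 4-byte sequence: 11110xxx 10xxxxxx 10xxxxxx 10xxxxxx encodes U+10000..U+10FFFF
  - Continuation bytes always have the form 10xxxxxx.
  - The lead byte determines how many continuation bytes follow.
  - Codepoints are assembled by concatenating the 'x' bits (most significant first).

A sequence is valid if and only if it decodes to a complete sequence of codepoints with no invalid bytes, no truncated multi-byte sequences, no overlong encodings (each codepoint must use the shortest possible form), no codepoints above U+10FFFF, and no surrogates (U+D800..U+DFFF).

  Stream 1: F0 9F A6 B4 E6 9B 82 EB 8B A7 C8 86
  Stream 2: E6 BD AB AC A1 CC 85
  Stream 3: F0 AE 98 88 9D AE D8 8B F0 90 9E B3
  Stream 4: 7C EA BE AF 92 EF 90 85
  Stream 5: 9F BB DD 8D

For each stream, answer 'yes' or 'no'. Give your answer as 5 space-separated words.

Answer: yes no no no no

Derivation:
Stream 1: decodes cleanly. VALID
Stream 2: error at byte offset 3. INVALID
Stream 3: error at byte offset 4. INVALID
Stream 4: error at byte offset 4. INVALID
Stream 5: error at byte offset 0. INVALID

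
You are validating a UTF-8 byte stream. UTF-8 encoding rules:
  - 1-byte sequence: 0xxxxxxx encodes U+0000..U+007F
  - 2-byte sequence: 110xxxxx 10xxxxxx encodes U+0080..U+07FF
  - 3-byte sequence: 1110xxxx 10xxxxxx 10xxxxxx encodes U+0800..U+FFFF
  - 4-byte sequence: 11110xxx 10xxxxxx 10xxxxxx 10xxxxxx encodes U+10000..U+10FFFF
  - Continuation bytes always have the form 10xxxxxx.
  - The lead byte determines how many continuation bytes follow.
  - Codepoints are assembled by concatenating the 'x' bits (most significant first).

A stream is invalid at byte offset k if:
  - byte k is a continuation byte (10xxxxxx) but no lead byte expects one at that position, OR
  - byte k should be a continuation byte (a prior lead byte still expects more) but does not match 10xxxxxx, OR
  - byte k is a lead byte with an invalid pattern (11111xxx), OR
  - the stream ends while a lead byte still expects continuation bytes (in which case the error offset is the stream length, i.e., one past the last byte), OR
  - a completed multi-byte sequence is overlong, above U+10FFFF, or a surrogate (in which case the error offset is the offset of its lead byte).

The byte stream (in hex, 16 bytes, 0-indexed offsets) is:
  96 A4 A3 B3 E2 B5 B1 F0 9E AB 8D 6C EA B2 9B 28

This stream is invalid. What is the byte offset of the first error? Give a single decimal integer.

Byte[0]=96: INVALID lead byte (not 0xxx/110x/1110/11110)

Answer: 0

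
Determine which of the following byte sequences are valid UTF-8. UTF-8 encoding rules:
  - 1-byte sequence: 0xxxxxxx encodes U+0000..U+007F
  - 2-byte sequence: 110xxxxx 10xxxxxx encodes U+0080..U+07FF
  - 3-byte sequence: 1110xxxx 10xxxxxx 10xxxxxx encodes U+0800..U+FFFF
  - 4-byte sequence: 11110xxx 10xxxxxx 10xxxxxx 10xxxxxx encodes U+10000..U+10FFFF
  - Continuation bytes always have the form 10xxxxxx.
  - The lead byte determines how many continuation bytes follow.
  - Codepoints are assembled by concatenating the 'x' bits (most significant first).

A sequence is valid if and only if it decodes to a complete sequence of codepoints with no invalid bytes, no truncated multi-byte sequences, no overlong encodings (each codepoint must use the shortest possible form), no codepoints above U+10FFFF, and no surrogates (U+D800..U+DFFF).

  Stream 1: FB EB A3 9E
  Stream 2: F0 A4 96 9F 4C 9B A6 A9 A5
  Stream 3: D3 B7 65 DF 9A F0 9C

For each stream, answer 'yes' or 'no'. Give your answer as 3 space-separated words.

Answer: no no no

Derivation:
Stream 1: error at byte offset 0. INVALID
Stream 2: error at byte offset 5. INVALID
Stream 3: error at byte offset 7. INVALID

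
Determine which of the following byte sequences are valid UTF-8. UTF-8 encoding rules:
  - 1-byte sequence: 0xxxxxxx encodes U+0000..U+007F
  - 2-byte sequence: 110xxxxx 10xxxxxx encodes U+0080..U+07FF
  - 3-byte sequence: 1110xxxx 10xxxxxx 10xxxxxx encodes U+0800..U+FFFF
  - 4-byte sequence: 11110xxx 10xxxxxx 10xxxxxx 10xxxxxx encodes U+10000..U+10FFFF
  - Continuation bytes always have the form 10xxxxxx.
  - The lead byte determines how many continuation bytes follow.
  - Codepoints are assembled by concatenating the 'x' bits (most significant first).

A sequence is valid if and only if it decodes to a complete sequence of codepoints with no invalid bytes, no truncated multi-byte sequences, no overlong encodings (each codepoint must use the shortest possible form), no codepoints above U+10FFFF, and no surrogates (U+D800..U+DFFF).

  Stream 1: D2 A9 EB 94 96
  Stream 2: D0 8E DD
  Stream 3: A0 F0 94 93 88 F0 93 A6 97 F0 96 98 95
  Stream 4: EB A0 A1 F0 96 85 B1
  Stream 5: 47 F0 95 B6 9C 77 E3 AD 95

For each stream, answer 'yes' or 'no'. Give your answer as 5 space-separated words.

Stream 1: decodes cleanly. VALID
Stream 2: error at byte offset 3. INVALID
Stream 3: error at byte offset 0. INVALID
Stream 4: decodes cleanly. VALID
Stream 5: decodes cleanly. VALID

Answer: yes no no yes yes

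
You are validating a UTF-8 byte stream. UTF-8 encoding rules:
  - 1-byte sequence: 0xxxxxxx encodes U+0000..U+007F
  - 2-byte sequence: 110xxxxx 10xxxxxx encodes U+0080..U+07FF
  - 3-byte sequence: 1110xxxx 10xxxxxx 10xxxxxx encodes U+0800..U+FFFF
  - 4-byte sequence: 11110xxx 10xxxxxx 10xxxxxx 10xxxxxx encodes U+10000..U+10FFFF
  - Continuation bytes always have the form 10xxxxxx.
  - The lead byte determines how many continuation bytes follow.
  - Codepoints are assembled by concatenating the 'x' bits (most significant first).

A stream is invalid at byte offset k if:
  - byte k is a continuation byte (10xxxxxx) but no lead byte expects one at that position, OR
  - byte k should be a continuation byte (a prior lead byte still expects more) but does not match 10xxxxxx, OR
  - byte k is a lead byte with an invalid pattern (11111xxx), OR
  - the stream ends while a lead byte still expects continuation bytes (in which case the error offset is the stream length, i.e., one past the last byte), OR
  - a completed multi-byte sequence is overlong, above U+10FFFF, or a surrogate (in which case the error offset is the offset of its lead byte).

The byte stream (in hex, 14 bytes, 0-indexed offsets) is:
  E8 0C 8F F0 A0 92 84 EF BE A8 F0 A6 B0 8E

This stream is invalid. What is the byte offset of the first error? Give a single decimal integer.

Byte[0]=E8: 3-byte lead, need 2 cont bytes. acc=0x8
Byte[1]=0C: expected 10xxxxxx continuation. INVALID

Answer: 1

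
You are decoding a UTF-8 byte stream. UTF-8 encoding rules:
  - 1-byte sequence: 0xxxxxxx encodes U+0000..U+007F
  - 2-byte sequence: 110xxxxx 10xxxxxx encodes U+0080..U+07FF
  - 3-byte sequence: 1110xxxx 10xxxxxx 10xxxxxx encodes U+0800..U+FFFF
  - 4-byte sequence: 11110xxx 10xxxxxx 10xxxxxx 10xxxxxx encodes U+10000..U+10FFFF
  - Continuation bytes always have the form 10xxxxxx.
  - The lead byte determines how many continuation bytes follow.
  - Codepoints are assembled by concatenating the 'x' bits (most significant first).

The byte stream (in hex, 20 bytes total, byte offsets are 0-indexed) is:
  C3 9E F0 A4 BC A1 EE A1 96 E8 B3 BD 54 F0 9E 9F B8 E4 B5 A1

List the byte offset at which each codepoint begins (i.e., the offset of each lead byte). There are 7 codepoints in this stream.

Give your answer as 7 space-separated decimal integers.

Byte[0]=C3: 2-byte lead, need 1 cont bytes. acc=0x3
Byte[1]=9E: continuation. acc=(acc<<6)|0x1E=0xDE
Completed: cp=U+00DE (starts at byte 0)
Byte[2]=F0: 4-byte lead, need 3 cont bytes. acc=0x0
Byte[3]=A4: continuation. acc=(acc<<6)|0x24=0x24
Byte[4]=BC: continuation. acc=(acc<<6)|0x3C=0x93C
Byte[5]=A1: continuation. acc=(acc<<6)|0x21=0x24F21
Completed: cp=U+24F21 (starts at byte 2)
Byte[6]=EE: 3-byte lead, need 2 cont bytes. acc=0xE
Byte[7]=A1: continuation. acc=(acc<<6)|0x21=0x3A1
Byte[8]=96: continuation. acc=(acc<<6)|0x16=0xE856
Completed: cp=U+E856 (starts at byte 6)
Byte[9]=E8: 3-byte lead, need 2 cont bytes. acc=0x8
Byte[10]=B3: continuation. acc=(acc<<6)|0x33=0x233
Byte[11]=BD: continuation. acc=(acc<<6)|0x3D=0x8CFD
Completed: cp=U+8CFD (starts at byte 9)
Byte[12]=54: 1-byte ASCII. cp=U+0054
Byte[13]=F0: 4-byte lead, need 3 cont bytes. acc=0x0
Byte[14]=9E: continuation. acc=(acc<<6)|0x1E=0x1E
Byte[15]=9F: continuation. acc=(acc<<6)|0x1F=0x79F
Byte[16]=B8: continuation. acc=(acc<<6)|0x38=0x1E7F8
Completed: cp=U+1E7F8 (starts at byte 13)
Byte[17]=E4: 3-byte lead, need 2 cont bytes. acc=0x4
Byte[18]=B5: continuation. acc=(acc<<6)|0x35=0x135
Byte[19]=A1: continuation. acc=(acc<<6)|0x21=0x4D61
Completed: cp=U+4D61 (starts at byte 17)

Answer: 0 2 6 9 12 13 17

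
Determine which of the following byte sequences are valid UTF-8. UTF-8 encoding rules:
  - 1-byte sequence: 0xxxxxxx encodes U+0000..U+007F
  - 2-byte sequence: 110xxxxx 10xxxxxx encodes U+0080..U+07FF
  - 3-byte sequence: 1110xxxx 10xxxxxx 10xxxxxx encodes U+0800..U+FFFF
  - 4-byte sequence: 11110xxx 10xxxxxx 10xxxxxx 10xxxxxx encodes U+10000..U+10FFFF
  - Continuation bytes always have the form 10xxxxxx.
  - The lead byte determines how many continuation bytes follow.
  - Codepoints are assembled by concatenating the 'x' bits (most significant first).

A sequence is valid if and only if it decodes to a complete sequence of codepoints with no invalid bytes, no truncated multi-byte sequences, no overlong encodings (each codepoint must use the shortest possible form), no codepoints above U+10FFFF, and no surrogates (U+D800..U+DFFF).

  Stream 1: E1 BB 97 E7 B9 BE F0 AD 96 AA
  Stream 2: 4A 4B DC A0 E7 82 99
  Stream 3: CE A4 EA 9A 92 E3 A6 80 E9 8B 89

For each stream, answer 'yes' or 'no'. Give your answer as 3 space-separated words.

Answer: yes yes yes

Derivation:
Stream 1: decodes cleanly. VALID
Stream 2: decodes cleanly. VALID
Stream 3: decodes cleanly. VALID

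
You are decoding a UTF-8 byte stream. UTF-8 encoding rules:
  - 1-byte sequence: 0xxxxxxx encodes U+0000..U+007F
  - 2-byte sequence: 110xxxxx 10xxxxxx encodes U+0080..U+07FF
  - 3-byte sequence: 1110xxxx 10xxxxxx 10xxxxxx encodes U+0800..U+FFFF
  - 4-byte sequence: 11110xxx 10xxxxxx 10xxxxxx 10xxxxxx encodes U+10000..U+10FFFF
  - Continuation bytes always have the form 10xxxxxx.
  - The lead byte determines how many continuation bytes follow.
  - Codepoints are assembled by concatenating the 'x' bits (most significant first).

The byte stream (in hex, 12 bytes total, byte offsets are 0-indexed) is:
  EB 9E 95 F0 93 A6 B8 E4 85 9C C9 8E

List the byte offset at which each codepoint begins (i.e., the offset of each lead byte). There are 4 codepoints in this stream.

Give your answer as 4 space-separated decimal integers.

Answer: 0 3 7 10

Derivation:
Byte[0]=EB: 3-byte lead, need 2 cont bytes. acc=0xB
Byte[1]=9E: continuation. acc=(acc<<6)|0x1E=0x2DE
Byte[2]=95: continuation. acc=(acc<<6)|0x15=0xB795
Completed: cp=U+B795 (starts at byte 0)
Byte[3]=F0: 4-byte lead, need 3 cont bytes. acc=0x0
Byte[4]=93: continuation. acc=(acc<<6)|0x13=0x13
Byte[5]=A6: continuation. acc=(acc<<6)|0x26=0x4E6
Byte[6]=B8: continuation. acc=(acc<<6)|0x38=0x139B8
Completed: cp=U+139B8 (starts at byte 3)
Byte[7]=E4: 3-byte lead, need 2 cont bytes. acc=0x4
Byte[8]=85: continuation. acc=(acc<<6)|0x05=0x105
Byte[9]=9C: continuation. acc=(acc<<6)|0x1C=0x415C
Completed: cp=U+415C (starts at byte 7)
Byte[10]=C9: 2-byte lead, need 1 cont bytes. acc=0x9
Byte[11]=8E: continuation. acc=(acc<<6)|0x0E=0x24E
Completed: cp=U+024E (starts at byte 10)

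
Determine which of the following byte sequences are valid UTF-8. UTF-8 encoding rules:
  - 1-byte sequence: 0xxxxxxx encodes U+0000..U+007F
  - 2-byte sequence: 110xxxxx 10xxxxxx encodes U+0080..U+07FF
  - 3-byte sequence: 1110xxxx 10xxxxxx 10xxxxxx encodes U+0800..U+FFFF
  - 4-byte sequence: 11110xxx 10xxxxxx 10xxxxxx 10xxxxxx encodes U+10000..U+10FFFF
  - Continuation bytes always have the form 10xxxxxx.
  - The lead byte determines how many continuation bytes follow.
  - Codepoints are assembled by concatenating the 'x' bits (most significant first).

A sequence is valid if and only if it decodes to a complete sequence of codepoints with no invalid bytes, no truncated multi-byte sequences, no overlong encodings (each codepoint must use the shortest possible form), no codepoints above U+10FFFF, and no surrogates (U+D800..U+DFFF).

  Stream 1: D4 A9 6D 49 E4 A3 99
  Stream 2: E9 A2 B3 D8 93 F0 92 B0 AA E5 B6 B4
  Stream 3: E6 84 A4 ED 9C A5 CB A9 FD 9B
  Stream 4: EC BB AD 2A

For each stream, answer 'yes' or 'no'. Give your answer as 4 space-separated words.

Stream 1: decodes cleanly. VALID
Stream 2: decodes cleanly. VALID
Stream 3: error at byte offset 8. INVALID
Stream 4: decodes cleanly. VALID

Answer: yes yes no yes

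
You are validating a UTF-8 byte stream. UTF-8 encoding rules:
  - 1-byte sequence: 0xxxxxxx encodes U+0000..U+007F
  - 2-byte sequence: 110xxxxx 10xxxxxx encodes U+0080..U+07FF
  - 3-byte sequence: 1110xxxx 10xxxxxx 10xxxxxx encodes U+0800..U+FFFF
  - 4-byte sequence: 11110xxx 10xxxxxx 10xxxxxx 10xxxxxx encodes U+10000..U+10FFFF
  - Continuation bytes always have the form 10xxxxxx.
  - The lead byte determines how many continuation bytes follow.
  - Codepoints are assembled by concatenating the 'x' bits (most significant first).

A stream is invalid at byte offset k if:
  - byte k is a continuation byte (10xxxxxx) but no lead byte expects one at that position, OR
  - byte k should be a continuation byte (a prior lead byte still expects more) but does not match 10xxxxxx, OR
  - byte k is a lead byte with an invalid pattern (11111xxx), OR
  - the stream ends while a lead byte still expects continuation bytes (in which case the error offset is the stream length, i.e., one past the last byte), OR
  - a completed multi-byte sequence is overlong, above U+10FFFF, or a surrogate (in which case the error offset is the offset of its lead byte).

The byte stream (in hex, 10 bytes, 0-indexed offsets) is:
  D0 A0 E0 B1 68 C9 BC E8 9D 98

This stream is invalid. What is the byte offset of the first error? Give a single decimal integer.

Byte[0]=D0: 2-byte lead, need 1 cont bytes. acc=0x10
Byte[1]=A0: continuation. acc=(acc<<6)|0x20=0x420
Completed: cp=U+0420 (starts at byte 0)
Byte[2]=E0: 3-byte lead, need 2 cont bytes. acc=0x0
Byte[3]=B1: continuation. acc=(acc<<6)|0x31=0x31
Byte[4]=68: expected 10xxxxxx continuation. INVALID

Answer: 4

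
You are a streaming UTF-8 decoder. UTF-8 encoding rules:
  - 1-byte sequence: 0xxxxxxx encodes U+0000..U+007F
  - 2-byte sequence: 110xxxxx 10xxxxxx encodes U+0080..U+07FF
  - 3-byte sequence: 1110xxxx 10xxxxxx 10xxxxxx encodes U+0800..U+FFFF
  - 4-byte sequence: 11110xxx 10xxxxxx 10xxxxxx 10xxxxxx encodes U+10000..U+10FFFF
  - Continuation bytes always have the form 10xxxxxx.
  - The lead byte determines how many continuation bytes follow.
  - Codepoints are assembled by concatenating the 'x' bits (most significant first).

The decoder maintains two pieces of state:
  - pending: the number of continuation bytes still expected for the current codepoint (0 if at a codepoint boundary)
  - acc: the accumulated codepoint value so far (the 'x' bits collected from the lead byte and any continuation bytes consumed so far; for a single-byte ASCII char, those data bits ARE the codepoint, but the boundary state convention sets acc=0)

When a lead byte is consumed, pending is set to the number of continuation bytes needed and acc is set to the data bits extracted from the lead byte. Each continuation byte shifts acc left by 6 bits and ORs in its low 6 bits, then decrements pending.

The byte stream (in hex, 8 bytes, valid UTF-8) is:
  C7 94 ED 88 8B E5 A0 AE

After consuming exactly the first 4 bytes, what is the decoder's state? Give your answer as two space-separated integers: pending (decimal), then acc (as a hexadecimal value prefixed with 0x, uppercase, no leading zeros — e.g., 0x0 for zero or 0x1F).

Answer: 1 0x348

Derivation:
Byte[0]=C7: 2-byte lead. pending=1, acc=0x7
Byte[1]=94: continuation. acc=(acc<<6)|0x14=0x1D4, pending=0
Byte[2]=ED: 3-byte lead. pending=2, acc=0xD
Byte[3]=88: continuation. acc=(acc<<6)|0x08=0x348, pending=1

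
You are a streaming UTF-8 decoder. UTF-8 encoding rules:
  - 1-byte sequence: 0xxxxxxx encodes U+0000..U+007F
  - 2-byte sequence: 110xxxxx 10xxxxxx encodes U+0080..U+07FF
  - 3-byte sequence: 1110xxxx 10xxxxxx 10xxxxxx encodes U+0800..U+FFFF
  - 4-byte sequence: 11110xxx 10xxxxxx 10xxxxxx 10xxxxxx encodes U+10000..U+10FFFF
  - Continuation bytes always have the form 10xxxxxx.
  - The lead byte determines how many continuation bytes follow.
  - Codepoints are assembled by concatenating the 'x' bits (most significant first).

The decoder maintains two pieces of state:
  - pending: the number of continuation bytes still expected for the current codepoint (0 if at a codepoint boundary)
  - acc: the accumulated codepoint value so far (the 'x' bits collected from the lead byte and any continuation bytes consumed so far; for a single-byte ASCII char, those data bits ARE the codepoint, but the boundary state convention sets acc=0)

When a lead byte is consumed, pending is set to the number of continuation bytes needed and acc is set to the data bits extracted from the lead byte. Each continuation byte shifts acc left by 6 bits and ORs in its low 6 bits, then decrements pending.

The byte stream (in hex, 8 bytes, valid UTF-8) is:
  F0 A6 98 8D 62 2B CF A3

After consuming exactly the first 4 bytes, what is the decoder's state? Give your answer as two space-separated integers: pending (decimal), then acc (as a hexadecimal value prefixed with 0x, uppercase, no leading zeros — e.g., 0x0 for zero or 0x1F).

Answer: 0 0x2660D

Derivation:
Byte[0]=F0: 4-byte lead. pending=3, acc=0x0
Byte[1]=A6: continuation. acc=(acc<<6)|0x26=0x26, pending=2
Byte[2]=98: continuation. acc=(acc<<6)|0x18=0x998, pending=1
Byte[3]=8D: continuation. acc=(acc<<6)|0x0D=0x2660D, pending=0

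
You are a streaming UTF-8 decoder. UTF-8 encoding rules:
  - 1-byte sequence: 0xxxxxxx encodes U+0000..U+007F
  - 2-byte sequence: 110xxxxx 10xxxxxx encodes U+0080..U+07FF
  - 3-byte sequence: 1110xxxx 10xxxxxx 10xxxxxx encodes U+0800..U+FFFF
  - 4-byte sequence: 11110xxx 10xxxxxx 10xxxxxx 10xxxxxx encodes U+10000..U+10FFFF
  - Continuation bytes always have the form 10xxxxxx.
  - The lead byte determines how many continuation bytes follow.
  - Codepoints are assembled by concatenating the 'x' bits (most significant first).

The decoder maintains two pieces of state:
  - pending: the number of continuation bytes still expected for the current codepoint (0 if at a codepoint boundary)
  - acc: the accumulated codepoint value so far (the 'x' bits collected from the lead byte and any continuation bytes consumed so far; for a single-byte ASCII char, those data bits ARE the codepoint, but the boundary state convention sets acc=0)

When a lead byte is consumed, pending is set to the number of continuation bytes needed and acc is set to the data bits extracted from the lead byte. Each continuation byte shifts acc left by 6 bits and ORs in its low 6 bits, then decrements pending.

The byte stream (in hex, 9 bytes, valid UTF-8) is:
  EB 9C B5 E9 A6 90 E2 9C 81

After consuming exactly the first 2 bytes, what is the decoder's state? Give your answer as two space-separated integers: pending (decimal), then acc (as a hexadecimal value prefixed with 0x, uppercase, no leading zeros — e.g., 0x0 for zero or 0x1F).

Byte[0]=EB: 3-byte lead. pending=2, acc=0xB
Byte[1]=9C: continuation. acc=(acc<<6)|0x1C=0x2DC, pending=1

Answer: 1 0x2DC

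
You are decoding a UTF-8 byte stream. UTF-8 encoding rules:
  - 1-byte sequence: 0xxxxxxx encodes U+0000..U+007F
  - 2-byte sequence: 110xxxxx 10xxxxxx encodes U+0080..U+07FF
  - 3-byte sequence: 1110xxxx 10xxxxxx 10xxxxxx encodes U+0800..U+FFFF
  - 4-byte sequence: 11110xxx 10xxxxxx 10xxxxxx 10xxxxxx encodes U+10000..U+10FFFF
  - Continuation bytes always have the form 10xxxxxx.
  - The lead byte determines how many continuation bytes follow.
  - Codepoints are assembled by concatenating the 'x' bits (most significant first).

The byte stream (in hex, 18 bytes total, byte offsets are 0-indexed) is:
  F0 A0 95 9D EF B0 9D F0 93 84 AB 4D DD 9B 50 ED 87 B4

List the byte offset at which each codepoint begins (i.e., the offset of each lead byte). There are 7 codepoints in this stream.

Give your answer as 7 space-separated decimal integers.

Answer: 0 4 7 11 12 14 15

Derivation:
Byte[0]=F0: 4-byte lead, need 3 cont bytes. acc=0x0
Byte[1]=A0: continuation. acc=(acc<<6)|0x20=0x20
Byte[2]=95: continuation. acc=(acc<<6)|0x15=0x815
Byte[3]=9D: continuation. acc=(acc<<6)|0x1D=0x2055D
Completed: cp=U+2055D (starts at byte 0)
Byte[4]=EF: 3-byte lead, need 2 cont bytes. acc=0xF
Byte[5]=B0: continuation. acc=(acc<<6)|0x30=0x3F0
Byte[6]=9D: continuation. acc=(acc<<6)|0x1D=0xFC1D
Completed: cp=U+FC1D (starts at byte 4)
Byte[7]=F0: 4-byte lead, need 3 cont bytes. acc=0x0
Byte[8]=93: continuation. acc=(acc<<6)|0x13=0x13
Byte[9]=84: continuation. acc=(acc<<6)|0x04=0x4C4
Byte[10]=AB: continuation. acc=(acc<<6)|0x2B=0x1312B
Completed: cp=U+1312B (starts at byte 7)
Byte[11]=4D: 1-byte ASCII. cp=U+004D
Byte[12]=DD: 2-byte lead, need 1 cont bytes. acc=0x1D
Byte[13]=9B: continuation. acc=(acc<<6)|0x1B=0x75B
Completed: cp=U+075B (starts at byte 12)
Byte[14]=50: 1-byte ASCII. cp=U+0050
Byte[15]=ED: 3-byte lead, need 2 cont bytes. acc=0xD
Byte[16]=87: continuation. acc=(acc<<6)|0x07=0x347
Byte[17]=B4: continuation. acc=(acc<<6)|0x34=0xD1F4
Completed: cp=U+D1F4 (starts at byte 15)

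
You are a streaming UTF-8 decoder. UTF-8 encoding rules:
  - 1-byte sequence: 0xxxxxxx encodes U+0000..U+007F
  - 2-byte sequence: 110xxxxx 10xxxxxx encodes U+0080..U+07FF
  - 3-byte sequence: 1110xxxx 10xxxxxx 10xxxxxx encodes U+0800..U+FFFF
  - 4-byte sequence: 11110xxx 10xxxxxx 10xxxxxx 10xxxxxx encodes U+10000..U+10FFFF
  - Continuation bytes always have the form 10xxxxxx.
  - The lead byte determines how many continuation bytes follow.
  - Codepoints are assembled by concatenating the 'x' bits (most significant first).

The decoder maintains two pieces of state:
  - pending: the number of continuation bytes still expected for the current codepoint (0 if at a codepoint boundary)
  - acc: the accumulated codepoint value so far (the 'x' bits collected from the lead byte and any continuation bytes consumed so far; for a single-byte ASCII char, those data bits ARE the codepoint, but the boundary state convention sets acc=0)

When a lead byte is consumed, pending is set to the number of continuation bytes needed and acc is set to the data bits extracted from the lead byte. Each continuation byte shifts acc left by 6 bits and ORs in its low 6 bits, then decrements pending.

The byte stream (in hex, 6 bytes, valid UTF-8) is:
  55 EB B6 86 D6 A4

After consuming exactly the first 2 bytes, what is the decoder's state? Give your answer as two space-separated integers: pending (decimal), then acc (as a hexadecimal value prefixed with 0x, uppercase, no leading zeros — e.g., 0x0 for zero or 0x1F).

Byte[0]=55: 1-byte. pending=0, acc=0x0
Byte[1]=EB: 3-byte lead. pending=2, acc=0xB

Answer: 2 0xB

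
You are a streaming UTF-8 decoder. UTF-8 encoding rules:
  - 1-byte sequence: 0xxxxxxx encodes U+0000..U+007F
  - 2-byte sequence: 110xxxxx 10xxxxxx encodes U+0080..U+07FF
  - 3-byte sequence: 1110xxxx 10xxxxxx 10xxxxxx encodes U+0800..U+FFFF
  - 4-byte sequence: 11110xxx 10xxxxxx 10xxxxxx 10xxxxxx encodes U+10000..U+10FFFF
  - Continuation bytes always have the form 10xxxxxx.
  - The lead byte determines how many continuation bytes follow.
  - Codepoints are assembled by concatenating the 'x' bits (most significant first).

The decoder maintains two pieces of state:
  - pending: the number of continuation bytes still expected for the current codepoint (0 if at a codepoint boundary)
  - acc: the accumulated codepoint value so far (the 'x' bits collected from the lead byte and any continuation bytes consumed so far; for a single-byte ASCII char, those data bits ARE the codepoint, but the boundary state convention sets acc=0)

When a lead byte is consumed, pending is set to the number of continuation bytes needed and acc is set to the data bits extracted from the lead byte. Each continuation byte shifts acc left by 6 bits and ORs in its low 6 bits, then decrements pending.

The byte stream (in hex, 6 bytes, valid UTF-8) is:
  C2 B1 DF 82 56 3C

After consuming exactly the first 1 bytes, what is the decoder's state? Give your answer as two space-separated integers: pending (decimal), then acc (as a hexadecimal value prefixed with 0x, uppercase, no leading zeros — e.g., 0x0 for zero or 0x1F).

Byte[0]=C2: 2-byte lead. pending=1, acc=0x2

Answer: 1 0x2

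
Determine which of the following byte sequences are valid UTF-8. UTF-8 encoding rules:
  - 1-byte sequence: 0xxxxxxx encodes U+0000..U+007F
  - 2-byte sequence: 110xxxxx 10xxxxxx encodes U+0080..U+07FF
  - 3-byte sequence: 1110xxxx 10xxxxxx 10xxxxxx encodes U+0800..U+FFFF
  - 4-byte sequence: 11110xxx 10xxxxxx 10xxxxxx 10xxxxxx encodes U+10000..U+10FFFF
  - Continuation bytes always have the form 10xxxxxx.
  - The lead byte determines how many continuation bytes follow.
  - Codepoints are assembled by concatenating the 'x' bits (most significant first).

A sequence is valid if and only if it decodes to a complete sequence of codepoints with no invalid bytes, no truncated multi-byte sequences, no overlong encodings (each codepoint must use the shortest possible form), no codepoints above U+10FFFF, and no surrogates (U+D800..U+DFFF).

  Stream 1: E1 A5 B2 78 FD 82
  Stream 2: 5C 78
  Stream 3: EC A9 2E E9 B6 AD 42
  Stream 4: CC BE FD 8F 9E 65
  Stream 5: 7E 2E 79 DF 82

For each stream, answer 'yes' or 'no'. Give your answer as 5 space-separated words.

Stream 1: error at byte offset 4. INVALID
Stream 2: decodes cleanly. VALID
Stream 3: error at byte offset 2. INVALID
Stream 4: error at byte offset 2. INVALID
Stream 5: decodes cleanly. VALID

Answer: no yes no no yes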